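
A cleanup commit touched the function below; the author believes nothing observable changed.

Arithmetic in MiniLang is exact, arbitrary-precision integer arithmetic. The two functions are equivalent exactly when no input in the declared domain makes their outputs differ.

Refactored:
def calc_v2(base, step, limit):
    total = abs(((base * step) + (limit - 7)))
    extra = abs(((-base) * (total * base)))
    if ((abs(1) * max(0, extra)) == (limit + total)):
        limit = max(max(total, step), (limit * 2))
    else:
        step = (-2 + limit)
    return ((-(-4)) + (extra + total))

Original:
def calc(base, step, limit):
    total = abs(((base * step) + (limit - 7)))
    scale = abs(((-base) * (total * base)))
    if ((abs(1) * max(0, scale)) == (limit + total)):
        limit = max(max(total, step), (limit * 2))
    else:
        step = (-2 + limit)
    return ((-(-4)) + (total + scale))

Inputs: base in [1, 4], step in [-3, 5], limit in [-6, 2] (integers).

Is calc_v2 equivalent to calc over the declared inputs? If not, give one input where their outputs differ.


Differences: local variable names differ — yet all 324 inputs agree.
verdict: equivalent


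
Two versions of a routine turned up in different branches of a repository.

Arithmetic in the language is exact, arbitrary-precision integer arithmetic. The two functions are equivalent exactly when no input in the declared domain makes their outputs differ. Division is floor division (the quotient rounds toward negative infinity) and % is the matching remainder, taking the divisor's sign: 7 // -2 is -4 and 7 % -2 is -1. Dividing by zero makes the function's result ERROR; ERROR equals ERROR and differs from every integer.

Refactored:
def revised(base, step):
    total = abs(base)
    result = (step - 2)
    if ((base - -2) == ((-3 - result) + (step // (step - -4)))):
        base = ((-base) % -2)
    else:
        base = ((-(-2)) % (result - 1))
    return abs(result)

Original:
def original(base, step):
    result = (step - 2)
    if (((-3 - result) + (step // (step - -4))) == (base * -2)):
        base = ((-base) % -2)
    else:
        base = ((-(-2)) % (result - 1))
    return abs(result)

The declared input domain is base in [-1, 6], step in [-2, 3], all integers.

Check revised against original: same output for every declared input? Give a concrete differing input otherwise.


Evaluate both at base=2, step=3.
original: result=1, then (((-3 - result) + (step // (step - -4))) == (base * -2)) is true, then base=0, then returns 1
revised: total=2, then result=1, then ((base - -2) == ((-3 - result) + (step // (step - -4)))) is false, then a zero divisor aborts: ERROR
1 vs ERROR — the two versions disagree here.
verdict: not equivalent; witness: base=2, step=3


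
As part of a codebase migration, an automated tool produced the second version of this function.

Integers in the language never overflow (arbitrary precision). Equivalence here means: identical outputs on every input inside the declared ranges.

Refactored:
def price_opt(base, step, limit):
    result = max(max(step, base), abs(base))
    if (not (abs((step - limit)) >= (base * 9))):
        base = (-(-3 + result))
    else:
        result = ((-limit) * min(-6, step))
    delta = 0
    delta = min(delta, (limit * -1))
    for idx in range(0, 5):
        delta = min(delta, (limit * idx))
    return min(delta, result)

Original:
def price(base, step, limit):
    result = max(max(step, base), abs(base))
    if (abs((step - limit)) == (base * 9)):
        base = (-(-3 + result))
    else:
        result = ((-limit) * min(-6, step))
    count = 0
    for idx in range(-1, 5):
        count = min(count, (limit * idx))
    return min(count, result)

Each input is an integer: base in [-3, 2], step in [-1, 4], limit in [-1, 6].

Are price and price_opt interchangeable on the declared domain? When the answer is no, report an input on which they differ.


Run the pair on base=0, step=-1, limit=-1.
price: result := 0 | (abs((step - limit)) == (base * 9)): true | base := 3 | count := 0 | iter idx=-1: | count := 0 | iter idx=0: | count := 0 | iter idx=1: | count := -1 | iter idx=2: | count := -2 | iter idx=3: | count := -3 | iter idx=4: | count := -4 | result -4
price_opt: result := 0 | (not (abs((step - limit)) >= (base * 9))): false | result := -6 | delta := 0 | delta := 0 | iter idx=0: | delta := 0 | iter idx=1: | delta := -1 | iter idx=2: | delta := -2 | iter idx=3: | delta := -3 | iter idx=4: | delta := -4 | result -6
-4 != -6, so the rewrite changes behavior.
verdict: not equivalent; witness: base=0, step=-1, limit=-1


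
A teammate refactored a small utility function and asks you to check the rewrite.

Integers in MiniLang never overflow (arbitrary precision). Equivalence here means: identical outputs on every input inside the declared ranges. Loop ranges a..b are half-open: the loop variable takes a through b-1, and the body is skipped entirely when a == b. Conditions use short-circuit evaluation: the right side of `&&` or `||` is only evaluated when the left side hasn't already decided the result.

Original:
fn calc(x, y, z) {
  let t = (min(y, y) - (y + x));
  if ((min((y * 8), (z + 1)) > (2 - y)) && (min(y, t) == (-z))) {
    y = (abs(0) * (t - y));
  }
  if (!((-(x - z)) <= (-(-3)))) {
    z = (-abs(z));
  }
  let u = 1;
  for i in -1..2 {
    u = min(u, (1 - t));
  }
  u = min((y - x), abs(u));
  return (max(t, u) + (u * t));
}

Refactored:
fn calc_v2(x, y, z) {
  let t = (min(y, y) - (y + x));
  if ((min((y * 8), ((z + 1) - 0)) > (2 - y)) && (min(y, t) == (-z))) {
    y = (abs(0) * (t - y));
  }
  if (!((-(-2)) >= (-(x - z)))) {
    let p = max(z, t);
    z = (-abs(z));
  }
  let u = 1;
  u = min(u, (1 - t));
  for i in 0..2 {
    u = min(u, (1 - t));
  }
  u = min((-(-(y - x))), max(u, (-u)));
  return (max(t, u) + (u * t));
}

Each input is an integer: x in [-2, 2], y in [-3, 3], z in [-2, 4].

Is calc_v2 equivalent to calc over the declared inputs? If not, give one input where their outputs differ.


The suspicious edit (`-3` became `-2`) never changes the result for any input inside the declared domain; all 245 inputs agree.
verdict: equivalent


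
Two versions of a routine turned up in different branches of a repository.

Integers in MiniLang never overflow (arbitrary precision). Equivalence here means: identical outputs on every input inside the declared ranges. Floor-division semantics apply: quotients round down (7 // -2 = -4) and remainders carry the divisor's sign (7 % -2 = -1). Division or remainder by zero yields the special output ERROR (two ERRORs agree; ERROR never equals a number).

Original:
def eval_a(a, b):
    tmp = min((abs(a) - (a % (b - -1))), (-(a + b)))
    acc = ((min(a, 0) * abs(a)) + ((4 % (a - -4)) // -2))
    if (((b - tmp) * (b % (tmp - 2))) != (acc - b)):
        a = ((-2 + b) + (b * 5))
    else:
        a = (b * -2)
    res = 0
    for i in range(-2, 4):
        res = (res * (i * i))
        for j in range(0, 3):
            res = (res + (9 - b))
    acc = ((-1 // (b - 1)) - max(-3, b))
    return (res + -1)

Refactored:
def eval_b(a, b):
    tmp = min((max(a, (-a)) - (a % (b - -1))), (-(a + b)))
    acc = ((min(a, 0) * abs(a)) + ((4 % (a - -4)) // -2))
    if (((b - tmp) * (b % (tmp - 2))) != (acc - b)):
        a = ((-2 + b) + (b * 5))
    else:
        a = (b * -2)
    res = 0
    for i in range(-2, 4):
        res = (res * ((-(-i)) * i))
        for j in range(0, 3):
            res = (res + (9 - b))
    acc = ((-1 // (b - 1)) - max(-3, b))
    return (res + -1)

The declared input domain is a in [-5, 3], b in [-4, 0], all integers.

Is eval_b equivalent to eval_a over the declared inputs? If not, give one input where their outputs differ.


The two are interchangeable: min/max/abs usage differs, and every declared input agrees.
Tracing a=2, b=-2: eval_a: tmp becomes 0; next acc becomes -2; next (((b - tmp) * (b % (tmp - 2))) != (acc - b)) evaluates to false; next a becomes 4; next res becomes 0; next at i=-2:; next res becomes 0; next at j=0:; next res becomes 11; next at j=1:; next res becomes 22; next at j=2:; next res becomes 33; next at i=-1:; next res becomes 33; next at j=0:; next res becomes 44; next at j=1:; next res becomes 55; next at j=2:; next res becomes 66; next at i=0:; next res becomes 0; next at j=0:; next res becomes 11; next at j=1:; next res becomes 22; next at j=2:; next res becomes 33; next at i=1:; next res becomes 33; next at j=0:; next res becomes 44; next at j=1:; next res becomes 55; next at j=2:; next res becomes 66; next at i=2:; next res becomes 264; next at j=0:; next res becomes 275; next at j=1:; next res becomes 286; next at j=2:; next res becomes 297; next at i=3:; next res becomes 2673; next at j=0:; next res becomes 2684; next at j=1:; next res becomes 2695; next at j=2:; next res becomes 2706; next acc becomes 2; next final value 2705 | eval_b: tmp becomes 0; next acc becomes -2; next (((b - tmp) * (b % (tmp - 2))) != (acc - b)) evaluates to false; next a becomes 4; next res becomes 0; next at i=-2:; next res becomes 0; next at j=0:; next res becomes 11; next at j=1:; next res becomes 22; next at j=2:; next res becomes 33; next at i=-1:; next res becomes 33; next at j=0:; next res becomes 44; next at j=1:; next res becomes 55; next at j=2:; next res becomes 66; next at i=0:; next res becomes 0; next at j=0:; next res becomes 11; next at j=1:; next res becomes 22; next at j=2:; next res becomes 33; next at i=1:; next res becomes 33; next at j=0:; next res becomes 44; next at j=1:; next res becomes 55; next at j=2:; next res becomes 66; next at i=2:; next res becomes 264; next at j=0:; next res becomes 275; next at j=1:; next res becomes 286; next at j=2:; next res becomes 297; next at i=3:; next res becomes 2673; next at j=0:; next res becomes 2684; next at j=1:; next res becomes 2695; next at j=2:; next res becomes 2706; next acc becomes 2; next final value 2705 — matching result 2705.
Checked all 45 inputs in the declared domain: the outputs agree on every one.
verdict: equivalent


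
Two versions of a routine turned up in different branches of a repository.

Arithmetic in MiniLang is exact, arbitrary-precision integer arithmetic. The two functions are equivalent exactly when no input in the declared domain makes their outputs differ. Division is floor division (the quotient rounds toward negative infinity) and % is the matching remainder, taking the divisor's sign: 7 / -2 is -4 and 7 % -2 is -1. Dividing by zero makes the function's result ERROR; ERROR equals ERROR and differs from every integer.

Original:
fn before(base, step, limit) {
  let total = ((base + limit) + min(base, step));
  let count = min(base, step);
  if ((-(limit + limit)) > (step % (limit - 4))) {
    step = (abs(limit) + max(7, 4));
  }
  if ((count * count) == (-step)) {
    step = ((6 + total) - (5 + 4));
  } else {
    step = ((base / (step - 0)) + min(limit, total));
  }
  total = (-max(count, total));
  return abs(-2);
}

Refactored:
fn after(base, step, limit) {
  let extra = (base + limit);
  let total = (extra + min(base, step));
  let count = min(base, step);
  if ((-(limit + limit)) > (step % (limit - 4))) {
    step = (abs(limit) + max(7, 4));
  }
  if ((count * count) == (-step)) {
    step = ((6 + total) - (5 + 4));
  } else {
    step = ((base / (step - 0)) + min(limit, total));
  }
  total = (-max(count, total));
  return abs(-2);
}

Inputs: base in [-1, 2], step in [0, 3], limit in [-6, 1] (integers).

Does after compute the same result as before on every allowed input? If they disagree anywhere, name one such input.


Comparing the listings, the differences include: statement counts differ; local variable names differ.
Spot check at base=-1, step=3, limit=-2 — before: total = -4; count = -1; ((-(limit + limit)) > (step % (limit - 4))) -> true; step = 9; ((count * count) == (-step)) -> false; step = -5; total = 1; return 2. after: extra = -3; total = -4; count = -1; ((-(limit + limit)) > (step % (limit - 4))) -> true; step = 9; ((count * count) == (-step)) -> false; step = -5; total = 1; return 2. Both give 2.
Sweeping the whole domain (128 inputs) finds no disagreement.
verdict: equivalent


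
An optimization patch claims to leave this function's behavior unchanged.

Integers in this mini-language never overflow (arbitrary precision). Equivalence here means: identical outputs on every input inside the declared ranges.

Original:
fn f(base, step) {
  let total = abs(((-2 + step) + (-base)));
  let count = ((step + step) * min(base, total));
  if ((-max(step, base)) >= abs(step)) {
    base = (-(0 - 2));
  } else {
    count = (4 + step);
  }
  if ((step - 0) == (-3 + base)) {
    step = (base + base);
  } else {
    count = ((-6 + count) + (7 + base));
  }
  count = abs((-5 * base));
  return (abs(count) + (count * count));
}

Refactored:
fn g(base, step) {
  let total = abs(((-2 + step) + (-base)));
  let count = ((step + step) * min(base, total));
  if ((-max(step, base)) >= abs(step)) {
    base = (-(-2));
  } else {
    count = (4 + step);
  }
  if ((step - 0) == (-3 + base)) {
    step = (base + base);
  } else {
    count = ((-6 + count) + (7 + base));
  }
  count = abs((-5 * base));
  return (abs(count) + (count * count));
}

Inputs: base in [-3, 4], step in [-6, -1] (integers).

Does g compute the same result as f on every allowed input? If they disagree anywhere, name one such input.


Reading the diff, among the changes: constant usage differs; arithmetic usage differs.
Tracing base=0, step=-6: f: total = 8; count = 0; ((-max(step, base)) >= abs(step)) -> false; count = -2; ((step - 0) == (-3 + base)) -> false; count = -1; count = 0; return 0 | g: total = 8; count = 0; ((-max(step, base)) >= abs(step)) -> false; count = -2; ((step - 0) == (-3 + base)) -> false; count = -1; count = 0; return 0 — matching result 0.
Checked all 48 inputs in the declared domain: the outputs agree on every one.
verdict: equivalent


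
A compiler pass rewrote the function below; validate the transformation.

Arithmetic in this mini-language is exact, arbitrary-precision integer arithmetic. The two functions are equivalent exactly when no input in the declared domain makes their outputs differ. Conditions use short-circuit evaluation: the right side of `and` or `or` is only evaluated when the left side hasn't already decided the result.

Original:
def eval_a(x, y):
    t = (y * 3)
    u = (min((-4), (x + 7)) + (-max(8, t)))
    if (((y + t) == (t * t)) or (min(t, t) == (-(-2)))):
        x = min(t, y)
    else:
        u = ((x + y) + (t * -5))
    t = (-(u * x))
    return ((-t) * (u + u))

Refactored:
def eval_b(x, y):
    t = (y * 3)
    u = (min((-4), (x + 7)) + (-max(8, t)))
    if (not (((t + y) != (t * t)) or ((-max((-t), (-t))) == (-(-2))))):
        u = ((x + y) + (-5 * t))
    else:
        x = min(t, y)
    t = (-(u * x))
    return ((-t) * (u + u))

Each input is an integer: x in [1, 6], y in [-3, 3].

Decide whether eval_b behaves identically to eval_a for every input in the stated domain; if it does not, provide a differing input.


Consider the input x=1, y=-3.
eval_a: t=-9, then u=-12, then (((y + t) == (t * t)) or (min(t, t) == (-(-2)))) is false, then u=43, then t=-43, then returns 3698
eval_b: t=-9, then u=-12, then (not (((t + y) != (t * t)) or ((-max((-t), (-t))) == (-(-2))))) is false, then x=-9, then t=-108, then returns -2592
3698 != -2592, so the rewrite changes behavior.
verdict: not equivalent; witness: x=1, y=-3


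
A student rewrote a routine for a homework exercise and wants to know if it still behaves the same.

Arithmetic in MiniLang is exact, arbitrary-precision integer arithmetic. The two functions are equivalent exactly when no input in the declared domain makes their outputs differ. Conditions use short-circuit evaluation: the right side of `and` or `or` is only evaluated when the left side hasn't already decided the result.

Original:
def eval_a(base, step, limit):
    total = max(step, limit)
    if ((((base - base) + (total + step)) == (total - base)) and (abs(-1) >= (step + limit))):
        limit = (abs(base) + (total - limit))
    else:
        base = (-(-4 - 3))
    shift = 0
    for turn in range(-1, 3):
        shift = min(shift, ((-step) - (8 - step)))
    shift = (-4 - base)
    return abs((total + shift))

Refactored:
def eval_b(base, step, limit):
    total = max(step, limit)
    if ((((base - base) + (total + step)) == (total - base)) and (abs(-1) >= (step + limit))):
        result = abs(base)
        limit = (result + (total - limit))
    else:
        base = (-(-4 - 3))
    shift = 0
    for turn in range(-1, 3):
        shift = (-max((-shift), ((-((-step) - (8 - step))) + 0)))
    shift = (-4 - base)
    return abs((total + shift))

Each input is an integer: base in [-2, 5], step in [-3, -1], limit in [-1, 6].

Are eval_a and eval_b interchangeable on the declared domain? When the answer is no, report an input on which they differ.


Differences: local variable names differ, plus arithmetic usage differs, plus constant usage differs, plus min/max/abs usage differs, plus statement counts differ — yet all 192 inputs agree.
verdict: equivalent


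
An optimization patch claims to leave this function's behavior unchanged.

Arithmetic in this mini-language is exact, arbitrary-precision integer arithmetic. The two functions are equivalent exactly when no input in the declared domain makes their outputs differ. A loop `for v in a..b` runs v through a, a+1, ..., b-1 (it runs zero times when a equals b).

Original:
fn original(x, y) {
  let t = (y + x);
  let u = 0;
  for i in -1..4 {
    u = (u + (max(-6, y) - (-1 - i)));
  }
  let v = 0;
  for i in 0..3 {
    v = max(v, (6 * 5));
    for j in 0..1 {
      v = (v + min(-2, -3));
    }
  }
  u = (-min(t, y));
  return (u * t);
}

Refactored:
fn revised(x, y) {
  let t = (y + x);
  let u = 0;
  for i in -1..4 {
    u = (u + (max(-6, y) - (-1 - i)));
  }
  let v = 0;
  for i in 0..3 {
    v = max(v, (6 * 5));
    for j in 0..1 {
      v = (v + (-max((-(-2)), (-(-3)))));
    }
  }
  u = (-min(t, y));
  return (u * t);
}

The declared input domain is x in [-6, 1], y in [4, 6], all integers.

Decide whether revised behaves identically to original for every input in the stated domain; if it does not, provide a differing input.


The two versions differ — the changes include min/max/abs usage differs.
Tracing x=-5, y=4: original: t := -1 | u := 0 | iter i=-1: | u := 4 | iter i=0: | u := 9 | iter i=1: | u := 15 | iter i=2: | u := 22 | iter i=3: | u := 30 | v := 0 | iter i=0: | v := 30 | iter j=0: | v := 27 | iter i=1: | v := 30 | iter j=0: | v := 27 | iter i=2: | v := 30 | iter j=0: | v := 27 | u := 1 | result -1 | revised: t := -1 | u := 0 | iter i=-1: | u := 4 | iter i=0: | u := 9 | iter i=1: | u := 15 | iter i=2: | u := 22 | iter i=3: | u := 30 | v := 0 | iter i=0: | v := 30 | iter j=0: | v := 27 | iter i=1: | v := 30 | iter j=0: | v := 27 | iter i=2: | v := 30 | iter j=0: | v := 27 | u := 1 | result -1 — matching result -1.
Every one of the 24 inputs gives matching results.
verdict: equivalent


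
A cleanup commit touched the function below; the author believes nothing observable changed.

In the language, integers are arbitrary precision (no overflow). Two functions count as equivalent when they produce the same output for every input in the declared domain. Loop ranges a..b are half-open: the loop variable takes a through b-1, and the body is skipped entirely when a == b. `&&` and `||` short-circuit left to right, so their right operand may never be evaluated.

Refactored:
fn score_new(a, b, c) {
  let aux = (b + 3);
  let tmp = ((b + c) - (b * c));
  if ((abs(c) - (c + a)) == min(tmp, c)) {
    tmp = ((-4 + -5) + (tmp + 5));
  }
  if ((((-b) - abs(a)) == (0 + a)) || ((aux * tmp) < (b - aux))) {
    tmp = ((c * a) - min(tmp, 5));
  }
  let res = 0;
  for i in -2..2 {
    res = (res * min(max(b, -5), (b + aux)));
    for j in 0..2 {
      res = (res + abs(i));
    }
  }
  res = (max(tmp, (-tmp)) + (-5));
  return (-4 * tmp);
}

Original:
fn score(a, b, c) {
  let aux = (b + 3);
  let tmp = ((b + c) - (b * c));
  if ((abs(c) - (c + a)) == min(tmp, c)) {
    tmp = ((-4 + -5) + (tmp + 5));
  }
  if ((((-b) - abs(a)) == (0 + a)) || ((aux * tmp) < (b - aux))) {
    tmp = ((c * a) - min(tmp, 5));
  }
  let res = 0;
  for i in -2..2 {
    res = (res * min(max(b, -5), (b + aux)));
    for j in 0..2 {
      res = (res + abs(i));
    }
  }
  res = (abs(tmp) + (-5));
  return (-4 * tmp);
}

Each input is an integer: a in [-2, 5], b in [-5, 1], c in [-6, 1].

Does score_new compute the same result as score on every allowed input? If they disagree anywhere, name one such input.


The two are interchangeable: min/max/abs usage differs, and every declared input agrees.
As a probe, take a=-1, b=-1, c=-1: score runs aux := 2 | tmp := -3 | ((abs(c) - (c + a)) == min(tmp, c)): false | ((((-b) - abs(a)) == (0 + a)) || ((aux * tmp) < (b - aux))): true | tmp := 4 | res := 0 | iter i=-2: | res := 0 | iter j=0: | res := 2 | iter j=1: | res := 4 | iter i=-1: | res := -4 | iter j=0: | res := -3 | iter j=1: | res := -2 | iter i=0: | res := 2 | iter j=0: | res := 2 | iter j=1: | res := 2 | iter i=1: | res := -2 | iter j=0: | res := -1 | iter j=1: | res := 0 | res := -1 | result -16; score_new runs aux := 2 | tmp := -3 | ((abs(c) - (c + a)) == min(tmp, c)): false | ((((-b) - abs(a)) == (0 + a)) || ((aux * tmp) < (b - aux))): true | tmp := 4 | res := 0 | iter i=-2: | res := 0 | iter j=0: | res := 2 | iter j=1: | res := 4 | iter i=-1: | res := -4 | iter j=0: | res := -3 | iter j=1: | res := -2 | iter i=0: | res := 2 | iter j=0: | res := 2 | iter j=1: | res := 2 | iter i=1: | res := -2 | iter j=0: | res := -1 | iter j=1: | res := 0 | res := -1 | result -16; both end at -16.
An exhaustive pass over the 448 declared inputs shows identical outputs.
verdict: equivalent


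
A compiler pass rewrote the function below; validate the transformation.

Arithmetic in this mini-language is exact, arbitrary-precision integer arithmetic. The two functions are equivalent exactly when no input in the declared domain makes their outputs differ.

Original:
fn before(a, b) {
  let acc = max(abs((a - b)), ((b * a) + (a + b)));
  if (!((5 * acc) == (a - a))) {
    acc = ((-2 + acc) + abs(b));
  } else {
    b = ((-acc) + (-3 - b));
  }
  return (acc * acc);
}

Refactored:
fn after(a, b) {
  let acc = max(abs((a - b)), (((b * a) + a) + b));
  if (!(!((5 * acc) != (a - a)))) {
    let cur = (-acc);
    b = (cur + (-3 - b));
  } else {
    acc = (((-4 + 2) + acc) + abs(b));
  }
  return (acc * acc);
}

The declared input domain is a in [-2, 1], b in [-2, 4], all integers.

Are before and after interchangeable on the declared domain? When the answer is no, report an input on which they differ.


Input a=-2, b=-1: 0 from before versus 1 from after.
verdict: not equivalent; witness: a=-2, b=-1


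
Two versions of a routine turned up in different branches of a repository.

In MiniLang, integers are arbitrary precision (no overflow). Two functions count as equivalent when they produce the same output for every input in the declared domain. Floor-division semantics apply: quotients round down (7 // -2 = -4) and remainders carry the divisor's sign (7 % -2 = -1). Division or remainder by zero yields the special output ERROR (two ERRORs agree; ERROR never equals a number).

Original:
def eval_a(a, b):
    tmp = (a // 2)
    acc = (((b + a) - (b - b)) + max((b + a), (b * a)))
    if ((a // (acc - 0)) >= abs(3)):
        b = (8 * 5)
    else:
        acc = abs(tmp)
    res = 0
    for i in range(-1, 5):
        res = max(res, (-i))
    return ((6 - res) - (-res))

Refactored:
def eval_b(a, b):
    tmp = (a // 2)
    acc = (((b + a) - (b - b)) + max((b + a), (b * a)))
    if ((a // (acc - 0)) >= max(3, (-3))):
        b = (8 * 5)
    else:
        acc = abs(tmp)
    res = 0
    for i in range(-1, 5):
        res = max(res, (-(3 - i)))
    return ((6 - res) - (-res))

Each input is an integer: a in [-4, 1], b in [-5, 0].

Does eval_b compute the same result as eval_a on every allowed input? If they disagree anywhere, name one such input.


Changes here: min/max/abs usage differs; and constant usage differs; and arithmetic usage differs; the full 36-point sweep finds no disagreement.
verdict: equivalent


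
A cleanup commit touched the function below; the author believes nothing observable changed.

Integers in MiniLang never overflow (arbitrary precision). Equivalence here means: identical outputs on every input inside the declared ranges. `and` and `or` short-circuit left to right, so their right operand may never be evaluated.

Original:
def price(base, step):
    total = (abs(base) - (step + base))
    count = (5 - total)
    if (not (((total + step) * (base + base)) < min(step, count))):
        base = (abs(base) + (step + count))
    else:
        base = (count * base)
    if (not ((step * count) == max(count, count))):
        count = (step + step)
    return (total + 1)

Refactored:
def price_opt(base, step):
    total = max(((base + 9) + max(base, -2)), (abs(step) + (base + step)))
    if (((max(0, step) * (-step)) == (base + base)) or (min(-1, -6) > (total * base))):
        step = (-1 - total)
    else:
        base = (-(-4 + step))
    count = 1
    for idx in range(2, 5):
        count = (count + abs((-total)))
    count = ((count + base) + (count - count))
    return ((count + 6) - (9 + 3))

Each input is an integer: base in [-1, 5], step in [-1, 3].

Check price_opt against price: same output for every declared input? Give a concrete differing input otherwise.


There is a counterexample at base=-1, step=-1: 4 on one side, 15 on the other.
price: total=3, then count=2, then (not (((total + step) * (base + base)) < min(step, count))) is false, then base=-2, then (not ((step * count) == max(count, count))) is true, then count=-2, then returns 4
price_opt: total=7, then (((max(0, step) * (-step)) == (base + base)) or (min(-1, -6) > (total * base))) is true, then step=-8, then count=1, then (idx=2), then count=8, then (idx=3), then count=15, then (idx=4), then count=22, then count=21, then returns 15
verdict: not equivalent; witness: base=-1, step=-1


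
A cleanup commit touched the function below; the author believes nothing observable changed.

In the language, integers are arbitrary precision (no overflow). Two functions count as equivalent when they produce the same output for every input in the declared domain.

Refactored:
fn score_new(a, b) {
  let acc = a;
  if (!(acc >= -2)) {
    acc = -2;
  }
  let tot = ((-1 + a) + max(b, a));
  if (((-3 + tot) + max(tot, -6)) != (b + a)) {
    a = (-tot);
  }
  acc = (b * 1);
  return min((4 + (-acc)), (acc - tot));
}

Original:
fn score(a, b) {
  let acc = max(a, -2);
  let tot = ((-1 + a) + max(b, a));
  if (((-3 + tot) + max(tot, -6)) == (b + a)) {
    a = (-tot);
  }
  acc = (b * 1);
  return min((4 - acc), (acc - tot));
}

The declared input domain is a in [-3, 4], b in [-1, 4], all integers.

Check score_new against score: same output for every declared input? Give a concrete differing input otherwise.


Although `(((-3 + tot) + max(tot, -6)) == (b + a))` became `(((-3 + tot) + max(tot, -6)) != (b + a))`, no input in the stated domain can expose it; all 48 inputs agree.
verdict: equivalent


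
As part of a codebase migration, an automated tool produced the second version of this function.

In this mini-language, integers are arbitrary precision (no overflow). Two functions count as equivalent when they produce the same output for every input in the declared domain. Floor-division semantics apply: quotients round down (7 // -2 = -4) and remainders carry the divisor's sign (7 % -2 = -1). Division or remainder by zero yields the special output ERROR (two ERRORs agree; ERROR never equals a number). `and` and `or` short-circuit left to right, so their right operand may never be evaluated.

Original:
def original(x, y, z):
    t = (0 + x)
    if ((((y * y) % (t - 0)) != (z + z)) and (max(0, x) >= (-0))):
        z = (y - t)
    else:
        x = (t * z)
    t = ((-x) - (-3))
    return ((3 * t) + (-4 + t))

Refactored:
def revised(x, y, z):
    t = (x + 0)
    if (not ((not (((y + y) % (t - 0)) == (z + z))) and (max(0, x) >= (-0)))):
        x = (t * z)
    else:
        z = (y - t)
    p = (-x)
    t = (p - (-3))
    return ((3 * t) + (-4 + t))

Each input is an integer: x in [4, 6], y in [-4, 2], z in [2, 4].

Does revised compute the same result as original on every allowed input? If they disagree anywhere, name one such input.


These are not equivalent — on x=5, y=-2, z=2 the outputs split (-32 vs -12).
original: t becomes 5; next ((((y * y) % (t - 0)) != (z + z)) and (max(0, x) >= (-0))) evaluates to false; next x becomes 10; next t becomes -7; next final value -32
revised: t becomes 5; next (not ((not (((y + y) % (t - 0)) == (z + z))) and (max(0, x) >= (-0)))) evaluates to false; next z becomes -7; next p becomes -5; next t becomes -2; next final value -12
verdict: not equivalent; witness: x=5, y=-2, z=2


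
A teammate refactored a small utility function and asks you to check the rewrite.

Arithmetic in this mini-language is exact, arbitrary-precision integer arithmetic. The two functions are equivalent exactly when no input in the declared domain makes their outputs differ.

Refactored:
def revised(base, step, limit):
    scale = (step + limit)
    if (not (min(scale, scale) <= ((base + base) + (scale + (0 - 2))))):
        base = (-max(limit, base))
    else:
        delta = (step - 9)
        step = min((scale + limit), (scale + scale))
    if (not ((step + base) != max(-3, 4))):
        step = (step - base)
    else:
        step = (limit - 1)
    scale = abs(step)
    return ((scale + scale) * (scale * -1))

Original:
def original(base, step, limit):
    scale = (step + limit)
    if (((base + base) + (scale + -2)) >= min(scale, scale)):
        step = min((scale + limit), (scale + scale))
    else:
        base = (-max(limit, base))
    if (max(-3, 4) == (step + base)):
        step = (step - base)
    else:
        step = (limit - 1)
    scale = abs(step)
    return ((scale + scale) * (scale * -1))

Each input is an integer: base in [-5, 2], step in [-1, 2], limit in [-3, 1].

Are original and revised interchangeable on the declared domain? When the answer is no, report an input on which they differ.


The two are interchangeable: boolean connective usage differs; statement counts differ; comparison usage differs; arithmetic usage differs; constant usage differs; local variable names differ, and every declared input agrees.
One worked example (base=-5, step=-1, limit=-1) — original: scale=-2, then (((base + base) + (scale + -2)) >= min(scale, scale)) is false, then base=1, then (max(-3, 4) == (step + base)) is false, then step=-2, then scale=2, then returns -8; revised: scale=-2, then (not (min(scale, scale) <= ((base + base) + (scale + (0 - 2))))) is true, then base=1, then (not ((step + base) != max(-3, 4))) is false, then step=-2, then scale=2, then returns -8; agreement on -8.
Across all 160 domain points the two functions coincide.
verdict: equivalent


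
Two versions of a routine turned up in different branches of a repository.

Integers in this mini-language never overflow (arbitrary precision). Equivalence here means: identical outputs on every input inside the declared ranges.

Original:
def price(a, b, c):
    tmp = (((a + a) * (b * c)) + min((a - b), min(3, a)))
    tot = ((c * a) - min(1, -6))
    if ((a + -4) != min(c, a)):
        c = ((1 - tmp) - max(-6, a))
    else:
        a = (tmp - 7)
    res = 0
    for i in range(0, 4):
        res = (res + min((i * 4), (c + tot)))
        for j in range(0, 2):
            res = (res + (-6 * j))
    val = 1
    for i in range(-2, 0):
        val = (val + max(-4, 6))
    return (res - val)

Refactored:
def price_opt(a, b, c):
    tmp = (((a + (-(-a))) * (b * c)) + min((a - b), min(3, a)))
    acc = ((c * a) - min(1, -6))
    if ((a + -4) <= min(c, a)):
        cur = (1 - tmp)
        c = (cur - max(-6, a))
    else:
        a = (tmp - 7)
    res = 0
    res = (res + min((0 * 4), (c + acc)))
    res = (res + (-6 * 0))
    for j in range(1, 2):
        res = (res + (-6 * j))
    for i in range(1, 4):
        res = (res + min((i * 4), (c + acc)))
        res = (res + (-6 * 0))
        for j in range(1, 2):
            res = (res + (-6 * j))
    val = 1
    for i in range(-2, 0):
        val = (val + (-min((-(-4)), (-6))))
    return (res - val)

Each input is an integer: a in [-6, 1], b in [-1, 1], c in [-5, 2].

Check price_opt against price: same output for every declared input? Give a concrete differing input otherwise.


Consider the input a=-1, b=-1, c=-5.
price: tmp := -11 | tot := 11 | ((a + -4) != min(c, a)): false | a := -18 | res := 0 | iter i=0: | res := 0 | iter j=0: | res := 0 | iter j=1: | res := -6 | iter i=1: | res := -2 | iter j=0: | res := -2 | iter j=1: | res := -8 | iter i=2: | res := -2 | iter j=0: | res := -2 | iter j=1: | res := -8 | iter i=3: | res := -2 | iter j=0: | res := -2 | iter j=1: | res := -8 | val := 1 | iter i=-2: | val := 7 | iter i=-1: | val := 13 | result -21
price_opt: tmp := -11 | acc := 11 | ((a + -4) <= min(c, a)): true | cur := 12 | c := 13 | res := 0 | res := 0 | res := 0 | iter j=1: | res := -6 | iter i=1: | res := -2 | res := -2 | iter j=1: | res := -8 | iter i=2: | res := 0 | res := 0 | iter j=1: | res := -6 | iter i=3: | res := 6 | res := 6 | iter j=1: | res := 0 | val := 1 | iter i=-2: | val := 7 | iter i=-1: | val := 13 | result -13
-21 and -13 differ, so these are not the same function on this domain.
verdict: not equivalent; witness: a=-1, b=-1, c=-5


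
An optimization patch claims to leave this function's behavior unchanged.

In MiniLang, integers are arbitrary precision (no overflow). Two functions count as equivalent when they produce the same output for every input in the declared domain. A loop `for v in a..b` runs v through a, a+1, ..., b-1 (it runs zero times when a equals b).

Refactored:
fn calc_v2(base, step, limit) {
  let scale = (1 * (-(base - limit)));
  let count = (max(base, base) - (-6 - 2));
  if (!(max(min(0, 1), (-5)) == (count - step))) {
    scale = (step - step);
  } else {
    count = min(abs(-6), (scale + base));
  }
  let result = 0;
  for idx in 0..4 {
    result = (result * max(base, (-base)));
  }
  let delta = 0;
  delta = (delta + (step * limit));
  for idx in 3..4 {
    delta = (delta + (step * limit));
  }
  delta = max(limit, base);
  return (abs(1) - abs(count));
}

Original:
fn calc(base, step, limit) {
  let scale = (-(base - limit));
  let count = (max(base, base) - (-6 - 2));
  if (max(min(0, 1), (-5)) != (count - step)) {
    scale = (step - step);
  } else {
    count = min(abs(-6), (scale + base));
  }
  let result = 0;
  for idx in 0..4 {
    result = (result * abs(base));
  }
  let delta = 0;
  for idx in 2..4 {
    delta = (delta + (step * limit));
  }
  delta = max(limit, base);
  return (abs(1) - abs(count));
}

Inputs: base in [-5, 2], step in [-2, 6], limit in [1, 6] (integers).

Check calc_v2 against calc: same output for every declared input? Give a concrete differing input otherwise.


Behavior is preserved: although loop structure differs, statement counts differ, boolean connective usage differs, arithmetic usage differs, constant usage differs, min/max/abs usage differs, comparison usage differs, the outputs never diverge.
Tracing base=2, step=1, limit=4: calc: scale=2, then count=10, then (max(min(0, 1), (-5)) != (count - step)) is true, then scale=0, then result=0, then (idx=0), then result=0, then (idx=1), then result=0, then (idx=2), then result=0, then (idx=3), then result=0, then delta=0, then (idx=2), then delta=4, then (idx=3), then delta=8, then delta=4, then returns -9 | calc_v2: scale=2, then count=10, then (!(max(min(0, 1), (-5)) == (count - step))) is true, then scale=0, then result=0, then (idx=0), then result=0, then (idx=1), then result=0, then (idx=2), then result=0, then (idx=3), then result=0, then delta=0, then delta=4, then (idx=3), then delta=8, then delta=4, then returns -9 — matching result -9.
Checked all 432 inputs in the declared domain: the outputs agree on every one.
verdict: equivalent


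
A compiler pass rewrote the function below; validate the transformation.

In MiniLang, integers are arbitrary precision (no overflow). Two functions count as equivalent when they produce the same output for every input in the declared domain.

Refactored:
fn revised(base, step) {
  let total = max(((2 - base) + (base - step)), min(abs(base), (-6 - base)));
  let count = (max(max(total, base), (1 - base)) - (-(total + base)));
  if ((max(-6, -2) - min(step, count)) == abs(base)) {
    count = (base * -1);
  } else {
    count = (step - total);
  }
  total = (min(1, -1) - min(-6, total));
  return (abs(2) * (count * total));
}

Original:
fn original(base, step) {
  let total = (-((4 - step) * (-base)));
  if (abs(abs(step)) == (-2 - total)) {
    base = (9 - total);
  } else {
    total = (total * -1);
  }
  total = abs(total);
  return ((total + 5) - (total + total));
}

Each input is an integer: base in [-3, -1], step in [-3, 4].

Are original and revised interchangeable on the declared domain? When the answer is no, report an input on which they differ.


Try base=-3, step=-3.
original: total := -21 | (abs(abs(step)) == (-2 - total)): false | total := 21 | total := 21 | result -16
revised: total := 5 | count := 7 | ((max(-6, -2) - min(step, count)) == abs(base)): false | count := -8 | total := 5 | result -80
-16 against -80: the behavior changed.
verdict: not equivalent; witness: base=-3, step=-3


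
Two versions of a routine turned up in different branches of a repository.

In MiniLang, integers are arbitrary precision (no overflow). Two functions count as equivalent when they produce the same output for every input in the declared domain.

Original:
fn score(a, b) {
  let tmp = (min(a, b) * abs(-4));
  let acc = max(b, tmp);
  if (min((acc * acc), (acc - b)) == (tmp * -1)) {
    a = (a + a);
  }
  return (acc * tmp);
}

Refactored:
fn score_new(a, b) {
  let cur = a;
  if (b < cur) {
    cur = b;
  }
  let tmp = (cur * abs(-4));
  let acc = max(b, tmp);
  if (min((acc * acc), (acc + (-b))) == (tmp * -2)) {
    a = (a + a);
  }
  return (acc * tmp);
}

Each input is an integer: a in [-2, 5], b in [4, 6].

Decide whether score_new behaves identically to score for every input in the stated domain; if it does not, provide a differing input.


Equivalent. Although `-1` became `-2`, no input in the stated domain can expose it.
An exhaustive pass over the 24 declared inputs shows identical outputs.
As a probe, take a=2, b=5: score runs tmp becomes 8; next acc becomes 8; next (min((acc * acc), (acc - b)) == (tmp * -1)) evaluates to false; next final value 64; score_new runs cur becomes 2; next (b < cur) evaluates to false; next tmp becomes 8; next acc becomes 8; next (min((acc * acc), (acc + (-b))) == (tmp * -2)) evaluates to false; next final value 64; both end at 64.
verdict: equivalent


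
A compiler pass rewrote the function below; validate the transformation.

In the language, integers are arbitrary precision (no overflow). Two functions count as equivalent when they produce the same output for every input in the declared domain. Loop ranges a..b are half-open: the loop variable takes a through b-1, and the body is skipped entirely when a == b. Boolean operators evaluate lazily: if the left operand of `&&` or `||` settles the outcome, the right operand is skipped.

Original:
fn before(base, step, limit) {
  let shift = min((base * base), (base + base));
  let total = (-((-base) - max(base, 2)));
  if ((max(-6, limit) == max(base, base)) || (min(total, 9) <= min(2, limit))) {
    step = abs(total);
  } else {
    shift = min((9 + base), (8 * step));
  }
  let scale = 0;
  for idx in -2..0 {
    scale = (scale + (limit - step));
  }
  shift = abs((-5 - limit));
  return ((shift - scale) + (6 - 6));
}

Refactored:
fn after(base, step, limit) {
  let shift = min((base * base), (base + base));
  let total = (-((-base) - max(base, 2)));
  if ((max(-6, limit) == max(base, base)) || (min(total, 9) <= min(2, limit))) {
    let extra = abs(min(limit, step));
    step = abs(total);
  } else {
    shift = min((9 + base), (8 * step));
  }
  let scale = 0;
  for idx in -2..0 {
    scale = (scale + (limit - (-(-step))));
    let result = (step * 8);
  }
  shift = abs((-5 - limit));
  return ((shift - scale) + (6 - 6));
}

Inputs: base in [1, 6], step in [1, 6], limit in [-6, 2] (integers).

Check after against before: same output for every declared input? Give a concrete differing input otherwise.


The two versions differ — the changes include min/max/abs usage differs, local variable names differ, constant usage differs, statement counts differ, arithmetic usage differs.
Spot check at base=1, step=5, limit=2 — before: shift = 1; total = 3; ((max(-6, limit) == max(base, base)) || (min(total, 9) <= min(2, limit))) -> false; shift = 10; scale = 0; [idx=-2]; scale = -3; [idx=-1]; scale = -6; shift = 7; return 13. after: shift = 1; total = 3; ((max(-6, limit) == max(base, base)) || (min(total, 9) <= min(2, limit))) -> false; shift = 10; scale = 0; [idx=-2]; scale = -3; result = 40; [idx=-1]; scale = -6; result = 40; shift = 7; return 13. Both give 13.
Sweeping the whole domain (324 inputs) finds no disagreement.
verdict: equivalent
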